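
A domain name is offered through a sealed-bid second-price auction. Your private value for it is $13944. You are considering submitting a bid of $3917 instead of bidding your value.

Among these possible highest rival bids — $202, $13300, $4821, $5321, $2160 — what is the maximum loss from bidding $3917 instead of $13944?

$9123

$202: same outcome either way → loss $0.
$13300: truthful gives $644, deviation gives $0 → loss $644.
$4821: truthful gives $9123, deviation gives $0 → loss $9123.
$5321: truthful gives $8623, deviation gives $0 → loss $8623.
$2160: same outcome either way → loss $0.
Maximum loss: $9123.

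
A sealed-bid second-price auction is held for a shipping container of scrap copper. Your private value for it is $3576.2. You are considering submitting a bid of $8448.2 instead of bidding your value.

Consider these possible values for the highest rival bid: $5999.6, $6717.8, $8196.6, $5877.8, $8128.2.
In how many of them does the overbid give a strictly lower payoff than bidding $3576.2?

The deviation hurts exactly when the highest competing bid lies strictly between $3576.2 and $8448.2 — overbidding then wins at a price above your value.
$5999.6: inside the interval → strictly worse (loss $2423.4).
$6717.8: inside the interval → strictly worse (loss $3141.6).
$8196.6: inside the interval → strictly worse (loss $4620.4).
$5877.8: inside the interval → strictly worse (loss $2301.6).
$8128.2: inside the interval → strictly worse (loss $4552).
Count: 5.

5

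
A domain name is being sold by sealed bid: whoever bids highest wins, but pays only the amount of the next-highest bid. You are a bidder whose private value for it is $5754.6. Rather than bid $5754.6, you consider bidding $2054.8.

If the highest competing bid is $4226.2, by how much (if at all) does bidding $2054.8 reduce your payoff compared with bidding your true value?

$1528.4

Bidding your value $5754.6: you win (since $5754.6 > $4226.2) and pay $4226.2. Payoff $1528.4.
Bidding $2054.8: you lose. Payoff $0.
The competing bid $4226.2 lies between your shaded bid and your value, so underbidding forfeits an item you could have won at a profitable price.
Loss from deviating = $1528.4 − ($0) = $1528.4.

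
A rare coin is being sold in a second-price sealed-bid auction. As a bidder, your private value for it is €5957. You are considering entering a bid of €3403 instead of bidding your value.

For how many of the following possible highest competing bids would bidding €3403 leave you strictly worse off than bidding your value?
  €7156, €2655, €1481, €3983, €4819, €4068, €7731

The deviation hurts exactly when the highest competing bid lies strictly between €3403 and €5957 — underbidding then forfeits a profitable win.
€7156: above both → same outcome either way.
€2655: below both → same outcome either way.
€1481: below both → same outcome either way.
€3983: inside the interval → strictly worse (loss €1974).
€4819: inside the interval → strictly worse (loss €1138).
€4068: inside the interval → strictly worse (loss €1889).
€7731: above both → same outcome either way.
Count: 3.

3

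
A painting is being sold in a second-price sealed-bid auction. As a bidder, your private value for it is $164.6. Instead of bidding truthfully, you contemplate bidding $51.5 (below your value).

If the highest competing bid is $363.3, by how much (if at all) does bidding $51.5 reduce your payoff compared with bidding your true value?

$0

Bidding your value $164.6: you lose (since $164.6 < $363.3). Payoff $0.
Bidding $51.5: you lose. Payoff $0.
Difference = $0 − $0 = $0; both bids lead to the same outcome because the competing bid is above both your value and your alternative bid.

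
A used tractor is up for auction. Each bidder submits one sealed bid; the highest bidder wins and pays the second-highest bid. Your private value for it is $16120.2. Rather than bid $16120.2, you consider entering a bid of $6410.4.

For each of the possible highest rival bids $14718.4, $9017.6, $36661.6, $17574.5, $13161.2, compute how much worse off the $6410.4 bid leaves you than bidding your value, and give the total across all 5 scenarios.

$11463.4

The deviation costs you only when the competing bid falls strictly between $6410.4 and $16120.2; elsewhere both bids give the same outcome.
$14718.4: truthful payoff $1401.8, deviation payoff $0 → loss $1401.8.
$9017.6: truthful payoff $7102.6, deviation payoff $0 → loss $7102.6.
$36661.6: outcomes coincide → loss $0.
$17574.5: outcomes coincide → loss $0.
$13161.2: truthful payoff $2959, deviation payoff $0 → loss $2959.
Total loss = $1401.8 + $7102.6 + $2959 = $11463.4.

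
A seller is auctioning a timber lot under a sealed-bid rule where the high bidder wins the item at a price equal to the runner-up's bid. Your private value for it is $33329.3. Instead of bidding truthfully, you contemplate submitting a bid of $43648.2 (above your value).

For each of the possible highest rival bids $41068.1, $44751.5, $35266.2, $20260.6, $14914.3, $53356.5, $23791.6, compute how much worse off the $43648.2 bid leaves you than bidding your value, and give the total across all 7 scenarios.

The deviation costs you only when the competing bid falls strictly between $33329.3 and $43648.2; elsewhere both bids give the same outcome.
$41068.1: truthful payoff $0, deviation payoff −$7738.8 → loss $7738.8.
$44751.5: outcomes coincide → loss $0.
$35266.2: truthful payoff $0, deviation payoff −$1936.9 → loss $1936.9.
$20260.6: outcomes coincide → loss $0.
$14914.3: outcomes coincide → loss $0.
$53356.5: outcomes coincide → loss $0.
$23791.6: outcomes coincide → loss $0.
Total loss = $7738.8 + $1936.9 = $9675.7.

$9675.7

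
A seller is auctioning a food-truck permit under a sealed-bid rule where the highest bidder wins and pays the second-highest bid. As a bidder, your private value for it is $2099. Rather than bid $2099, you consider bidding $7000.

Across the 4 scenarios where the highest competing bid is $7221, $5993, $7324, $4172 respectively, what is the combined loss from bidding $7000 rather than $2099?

The deviation costs you only when the competing bid falls strictly between $2099 and $7000; elsewhere both bids give the same outcome.
$7221: outcomes coincide → loss $0.
$5993: truthful payoff $0, deviation payoff −$3894 → loss $3894.
$7324: outcomes coincide → loss $0.
$4172: truthful payoff $0, deviation payoff −$2073 → loss $2073.
Total loss = $3894 + $2073 = $5967.
Because the price is fixed by the runner-up's bid, deviating from your value can only change a good outcome into a bad one — never the reverse.

$5967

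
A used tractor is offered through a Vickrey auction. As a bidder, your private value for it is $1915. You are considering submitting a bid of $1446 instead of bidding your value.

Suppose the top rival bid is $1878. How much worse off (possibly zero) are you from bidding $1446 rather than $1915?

Bidding your value $1915: you win (since $1915 > $1878) and pay $1878. Payoff $37.
Bidding $1446: you lose. Payoff $0.
The competing bid $1878 lies between your shaded bid and your value, so underbidding forfeits an item you could have won at a profitable price.
Loss from deviating = $37 − ($0) = $37.

$37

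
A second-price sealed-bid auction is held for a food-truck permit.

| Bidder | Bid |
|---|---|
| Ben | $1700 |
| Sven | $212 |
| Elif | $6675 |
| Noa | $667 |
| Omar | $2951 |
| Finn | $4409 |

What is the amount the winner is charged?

Highest bid: Elif at $6675, so Elif wins.
Second-highest bid: Finn at $4409 — that is the price the winner pays.

$4409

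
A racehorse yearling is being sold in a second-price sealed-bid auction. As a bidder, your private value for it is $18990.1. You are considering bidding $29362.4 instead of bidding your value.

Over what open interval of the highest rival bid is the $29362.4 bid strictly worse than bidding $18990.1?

($18990.1, $29362.4)

If the competing bid is below $18990.1, both bids win at the same price — no difference.
If it is above $29362.4, both bids lose — no difference.
If it lies strictly between $18990.1 and $29362.4, bidding your value loses (payoff 0) while bidding $29362.4 wins at a price above your value (payoff negative).
So the deviation strictly hurts on the open interval ($18990.1, $29362.4).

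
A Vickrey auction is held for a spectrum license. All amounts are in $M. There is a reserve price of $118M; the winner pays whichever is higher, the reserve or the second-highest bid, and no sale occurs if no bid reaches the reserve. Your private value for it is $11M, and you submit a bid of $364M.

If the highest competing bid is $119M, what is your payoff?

Your bid $364M is the highest and exceeds the reserve.
Price = max(second-highest bid, reserve) = max($119M, $118M) = $119M.
Payoff = $11M − $119M = −$108M.

−$108M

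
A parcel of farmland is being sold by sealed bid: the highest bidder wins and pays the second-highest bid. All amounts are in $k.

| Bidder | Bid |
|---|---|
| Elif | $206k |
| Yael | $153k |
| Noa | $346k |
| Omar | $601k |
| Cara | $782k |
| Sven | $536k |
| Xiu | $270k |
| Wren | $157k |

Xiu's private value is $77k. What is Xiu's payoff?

Highest bid: Cara at $782k, so Cara wins.
Second-highest bid: Omar at $601k — that is the price the winner pays.
Xiu did not win, so Xiu pays nothing and receives nothing: payoff $0k.

$0k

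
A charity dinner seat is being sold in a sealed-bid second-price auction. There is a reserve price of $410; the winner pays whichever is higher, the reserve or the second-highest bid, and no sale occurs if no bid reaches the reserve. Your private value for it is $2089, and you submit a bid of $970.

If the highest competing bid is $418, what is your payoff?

$1671

Your bid $970 is the highest and exceeds the reserve.
Price = max(second-highest bid, reserve) = max($418, $410) = $418.
Payoff = $2089 − $418 = $1671.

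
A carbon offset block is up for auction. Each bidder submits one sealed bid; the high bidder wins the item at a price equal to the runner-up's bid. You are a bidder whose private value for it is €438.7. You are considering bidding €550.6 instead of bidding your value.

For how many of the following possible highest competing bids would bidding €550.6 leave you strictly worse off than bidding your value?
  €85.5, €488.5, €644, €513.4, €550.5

The deviation hurts exactly when the highest competing bid lies strictly between €438.7 and €550.6 — overbidding then wins at a price above your value.
€85.5: below both → same outcome either way.
€488.5: inside the interval → strictly worse (loss €49.8).
€644: above both → same outcome either way.
€513.4: inside the interval → strictly worse (loss €74.7).
€550.5: inside the interval → strictly worse (loss €111.8).
Count: 3.

3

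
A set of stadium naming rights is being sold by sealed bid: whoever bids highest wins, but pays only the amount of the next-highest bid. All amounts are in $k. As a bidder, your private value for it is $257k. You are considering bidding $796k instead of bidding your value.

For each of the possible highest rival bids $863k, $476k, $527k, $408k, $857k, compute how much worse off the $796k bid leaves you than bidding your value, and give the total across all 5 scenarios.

The deviation costs you only when the competing bid falls strictly between $257k and $796k; elsewhere both bids give the same outcome.
$863k: outcomes coincide → loss $0k.
$476k: truthful payoff $0k, deviation payoff −$219k → loss $219k.
$527k: truthful payoff $0k, deviation payoff −$270k → loss $270k.
$408k: truthful payoff $0k, deviation payoff −$151k → loss $151k.
$857k: outcomes coincide → loss $0k.
Total loss = $219k + $270k + $151k = $640k.

$640k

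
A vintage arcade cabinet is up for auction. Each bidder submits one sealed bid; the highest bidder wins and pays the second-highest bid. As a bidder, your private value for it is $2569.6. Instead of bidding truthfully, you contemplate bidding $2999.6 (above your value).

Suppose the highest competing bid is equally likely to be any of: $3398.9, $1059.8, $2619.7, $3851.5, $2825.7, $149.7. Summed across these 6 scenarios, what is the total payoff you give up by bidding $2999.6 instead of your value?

$306.2

The deviation costs you only when the competing bid falls strictly between $2569.6 and $2999.6; elsewhere both bids give the same outcome.
$3398.9: outcomes coincide → loss $0.
$1059.8: outcomes coincide → loss $0.
$2619.7: truthful payoff $0, deviation payoff −$50.1 → loss $50.1.
$3851.5: outcomes coincide → loss $0.
$2825.7: truthful payoff $0, deviation payoff −$256.1 → loss $256.1.
$149.7: outcomes coincide → loss $0.
Total loss = $50.1 + $256.1 = $306.2.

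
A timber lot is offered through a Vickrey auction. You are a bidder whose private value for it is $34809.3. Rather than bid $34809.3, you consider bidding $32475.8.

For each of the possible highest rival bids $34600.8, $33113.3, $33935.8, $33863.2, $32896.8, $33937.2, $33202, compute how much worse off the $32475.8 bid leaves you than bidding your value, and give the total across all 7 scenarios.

The deviation costs you only when the competing bid falls strictly between $32475.8 and $34809.3; elsewhere both bids give the same outcome.
$34600.8: truthful payoff $208.5, deviation payoff $0 → loss $208.5.
$33113.3: truthful payoff $1696, deviation payoff $0 → loss $1696.
$33935.8: truthful payoff $873.5, deviation payoff $0 → loss $873.5.
$33863.2: truthful payoff $946.1, deviation payoff $0 → loss $946.1.
$32896.8: truthful payoff $1912.5, deviation payoff $0 → loss $1912.5.
$33937.2: truthful payoff $872.1, deviation payoff $0 → loss $872.1.
$33202: truthful payoff $1607.3, deviation payoff $0 → loss $1607.3.
Total loss = $208.5 + $1696 + $873.5 + $946.1 + $1912.5 + $872.1 + $1607.3 = $8116.

$8116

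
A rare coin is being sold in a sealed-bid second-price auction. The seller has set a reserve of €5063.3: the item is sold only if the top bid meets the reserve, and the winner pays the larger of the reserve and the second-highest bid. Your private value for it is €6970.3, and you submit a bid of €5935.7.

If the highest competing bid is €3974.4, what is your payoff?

Your bid €5935.7 is the highest and exceeds the reserve.
Price = max(second-highest bid, reserve) = max(€3974.4, €5063.3) = €5063.3.
Payoff = €6970.3 − €5063.3 = €1907.

€1907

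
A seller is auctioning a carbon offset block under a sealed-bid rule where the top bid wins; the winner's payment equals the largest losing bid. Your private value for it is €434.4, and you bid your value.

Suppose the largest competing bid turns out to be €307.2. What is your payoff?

€127.2

Your bid €434.4 exceeds the highest competing bid €307.2, so you win.
In a second-price auction the winner pays the second-highest bid, €307.2.
Payoff = value − price = €434.4 − €307.2 = €127.2.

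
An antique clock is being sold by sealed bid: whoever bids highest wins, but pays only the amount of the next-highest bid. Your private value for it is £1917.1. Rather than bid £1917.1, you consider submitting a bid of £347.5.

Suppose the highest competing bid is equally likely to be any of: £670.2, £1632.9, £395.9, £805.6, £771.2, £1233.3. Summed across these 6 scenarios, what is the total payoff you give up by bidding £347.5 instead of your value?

£5993.5

The deviation costs you only when the competing bid falls strictly between £347.5 and £1917.1; elsewhere both bids give the same outcome.
£670.2: truthful payoff £1246.9, deviation payoff £0 → loss £1246.9.
£1632.9: truthful payoff £284.2, deviation payoff £0 → loss £284.2.
£395.9: truthful payoff £1521.2, deviation payoff £0 → loss £1521.2.
£805.6: truthful payoff £1111.5, deviation payoff £0 → loss £1111.5.
£771.2: truthful payoff £1145.9, deviation payoff £0 → loss £1145.9.
£1233.3: truthful payoff £683.8, deviation payoff £0 → loss £683.8.
Total loss = £1246.9 + £284.2 + £1521.2 + £1111.5 + £1145.9 + £683.8 = £5993.5.
Truthful bidding weakly dominates here: raising your bid can only win items priced above your value, and lowering it can only forfeit items priced below.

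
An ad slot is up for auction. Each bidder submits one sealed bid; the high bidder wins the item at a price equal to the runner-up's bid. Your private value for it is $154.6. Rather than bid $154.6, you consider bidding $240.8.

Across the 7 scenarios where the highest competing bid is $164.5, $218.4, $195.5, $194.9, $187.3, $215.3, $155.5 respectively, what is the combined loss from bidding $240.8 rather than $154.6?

$249.2

The deviation costs you only when the competing bid falls strictly between $154.6 and $240.8; elsewhere both bids give the same outcome.
$164.5: truthful payoff $0, deviation payoff −$9.9 → loss $9.9.
$218.4: truthful payoff $0, deviation payoff −$63.8 → loss $63.8.
$195.5: truthful payoff $0, deviation payoff −$40.9 → loss $40.9.
$194.9: truthful payoff $0, deviation payoff −$40.3 → loss $40.3.
$187.3: truthful payoff $0, deviation payoff −$32.7 → loss $32.7.
$215.3: truthful payoff $0, deviation payoff −$60.7 → loss $60.7.
$155.5: truthful payoff $0, deviation payoff −$0.9 → loss $0.9.
Total loss = $9.9 + $63.8 + $40.9 + $40.3 + $32.7 + $60.7 + $0.9 = $249.2.
Because the price is fixed by the runner-up's bid, deviating from your value can only change a good outcome into a bad one — never the reverse.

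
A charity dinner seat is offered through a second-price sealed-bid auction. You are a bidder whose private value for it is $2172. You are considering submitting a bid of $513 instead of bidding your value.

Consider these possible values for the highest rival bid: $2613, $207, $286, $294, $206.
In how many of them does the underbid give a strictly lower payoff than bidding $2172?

0

The deviation hurts exactly when the highest competing bid lies strictly between $513 and $2172 — underbidding then forfeits a profitable win.
$2613: above both → same outcome either way.
$207: below both → same outcome either way.
$286: below both → same outcome either way.
$294: below both → same outcome either way.
$206: below both → same outcome either way.
Count: 0.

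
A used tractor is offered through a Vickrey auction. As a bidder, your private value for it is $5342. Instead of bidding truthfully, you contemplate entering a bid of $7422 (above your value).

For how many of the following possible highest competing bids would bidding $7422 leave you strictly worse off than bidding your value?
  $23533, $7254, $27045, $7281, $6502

The deviation hurts exactly when the highest competing bid lies strictly between $5342 and $7422 — overbidding then wins at a price above your value.
$23533: above both → same outcome either way.
$7254: inside the interval → strictly worse (loss $1912).
$27045: above both → same outcome either way.
$7281: inside the interval → strictly worse (loss $1939).
$6502: inside the interval → strictly worse (loss $1160).
Count: 3.

3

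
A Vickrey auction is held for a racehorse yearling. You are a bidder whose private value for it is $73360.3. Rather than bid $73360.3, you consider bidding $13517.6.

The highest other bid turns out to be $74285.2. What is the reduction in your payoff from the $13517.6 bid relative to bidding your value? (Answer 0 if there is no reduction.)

$0

Bidding your value $73360.3: you lose (since $73360.3 < $74285.2). Payoff $0.
Bidding $13517.6: you lose. Payoff $0.
Difference = $0 − $0 = $0; both bids lead to the same outcome because the competing bid is above both your value and your alternative bid.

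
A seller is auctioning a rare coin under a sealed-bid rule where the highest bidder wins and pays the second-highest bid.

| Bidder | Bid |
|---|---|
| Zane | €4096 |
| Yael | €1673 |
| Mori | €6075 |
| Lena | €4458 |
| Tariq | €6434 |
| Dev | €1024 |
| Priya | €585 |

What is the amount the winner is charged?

Highest bid: Tariq at €6434, so Tariq wins.
Second-highest bid: Mori at €6075 — that is the price the winner pays.

€6075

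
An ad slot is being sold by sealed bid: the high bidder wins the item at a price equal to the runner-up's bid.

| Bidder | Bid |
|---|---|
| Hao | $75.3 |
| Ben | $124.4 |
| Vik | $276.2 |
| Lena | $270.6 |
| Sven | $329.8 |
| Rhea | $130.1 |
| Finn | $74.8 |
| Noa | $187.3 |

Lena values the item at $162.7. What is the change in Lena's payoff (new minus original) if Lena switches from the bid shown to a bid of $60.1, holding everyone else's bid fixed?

$0

The highest bid among the other bidders is $329.8; Lena's bid doesn't change that.
Original bid $270.6: Lena is not highest (top rival bid is $329.8); payoff $0.
Alternative bid $60.1: Lena is not highest (top rival bid is $329.8); payoff $0.
Change in payoff = $0 − ($0) = $0.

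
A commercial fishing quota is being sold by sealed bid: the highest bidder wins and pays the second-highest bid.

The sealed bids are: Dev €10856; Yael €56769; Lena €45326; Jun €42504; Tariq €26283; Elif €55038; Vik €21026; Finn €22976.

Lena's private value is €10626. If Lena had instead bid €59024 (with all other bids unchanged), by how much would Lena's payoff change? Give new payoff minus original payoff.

The highest bid among the other bidders is €56769; Lena's bid doesn't change that.
Original bid €45326: Lena is not highest (top rival bid is €56769); payoff €0.
Alternative bid €59024: Lena is highest, pays the top rival bid €56769; payoff €10626 − €56769 = −€46143.
Change in payoff = −€46143 − (€0) = −€46143.

−€46143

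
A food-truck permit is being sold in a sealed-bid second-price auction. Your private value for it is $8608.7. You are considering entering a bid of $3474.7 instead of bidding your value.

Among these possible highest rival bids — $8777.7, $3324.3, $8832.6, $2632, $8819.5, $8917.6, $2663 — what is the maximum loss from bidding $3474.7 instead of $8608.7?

$8777.7: same outcome either way → loss $0.
$3324.3: same outcome either way → loss $0.
$8832.6: same outcome either way → loss $0.
$2632: same outcome either way → loss $0.
$8819.5: same outcome either way → loss $0.
$8917.6: same outcome either way → loss $0.
$2663: same outcome either way → loss $0.
Maximum loss: $0.

$0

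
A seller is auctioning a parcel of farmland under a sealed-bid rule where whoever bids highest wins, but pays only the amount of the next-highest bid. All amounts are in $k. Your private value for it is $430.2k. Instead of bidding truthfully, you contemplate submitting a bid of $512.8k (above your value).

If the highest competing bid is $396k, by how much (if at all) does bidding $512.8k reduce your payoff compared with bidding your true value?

Bidding your value $430.2k: you win (since $430.2k > $396k) and pay $396k. Payoff $34.2k.
Bidding $512.8k: you win and pay $396k. Payoff $430.2k − $396k = $34.2k.
Difference = $34.2k − $34.2k = $0k; both bids lead to the same outcome because the competing bid is below both your value and your alternative bid.
Truthful bidding weakly dominates here: raising your bid can only win items priced above your value, and lowering it can only forfeit items priced below.

$0k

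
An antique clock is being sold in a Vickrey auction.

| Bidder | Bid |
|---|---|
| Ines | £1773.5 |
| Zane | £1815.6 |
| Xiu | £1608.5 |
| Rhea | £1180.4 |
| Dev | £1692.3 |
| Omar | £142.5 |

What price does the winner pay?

£1773.5

Highest bid: Zane at £1815.6, so Zane wins.
Second-highest bid: Ines at £1773.5 — that is the price the winner pays.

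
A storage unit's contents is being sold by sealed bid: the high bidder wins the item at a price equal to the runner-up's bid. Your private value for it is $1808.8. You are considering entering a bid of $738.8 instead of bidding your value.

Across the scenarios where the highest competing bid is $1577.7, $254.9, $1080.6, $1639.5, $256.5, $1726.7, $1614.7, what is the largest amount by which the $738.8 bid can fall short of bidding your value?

$728.2

$1577.7: truthful gives $231.1, deviation gives $0 → loss $231.1.
$254.9: same outcome either way → loss $0.
$1080.6: truthful gives $728.2, deviation gives $0 → loss $728.2.
$1639.5: truthful gives $169.3, deviation gives $0 → loss $169.3.
$256.5: same outcome either way → loss $0.
$1726.7: truthful gives $82.1, deviation gives $0 → loss $82.1.
$1614.7: truthful gives $194.1, deviation gives $0 → loss $194.1.
Maximum loss: $728.2.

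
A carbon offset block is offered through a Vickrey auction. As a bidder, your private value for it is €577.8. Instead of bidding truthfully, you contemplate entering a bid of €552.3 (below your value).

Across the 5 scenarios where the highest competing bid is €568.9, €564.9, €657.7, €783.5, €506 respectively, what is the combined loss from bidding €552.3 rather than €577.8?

The deviation costs you only when the competing bid falls strictly between €552.3 and €577.8; elsewhere both bids give the same outcome.
€568.9: truthful payoff €8.9, deviation payoff €0 → loss €8.9.
€564.9: truthful payoff €12.9, deviation payoff €0 → loss €12.9.
€657.7: outcomes coincide → loss €0.
€783.5: outcomes coincide → loss €0.
€506: outcomes coincide → loss €0.
Total loss = €8.9 + €12.9 = €21.8.
In a second-price auction your bid sets only whether you win, not what you pay, so bidding your true value is weakly dominant.

€21.8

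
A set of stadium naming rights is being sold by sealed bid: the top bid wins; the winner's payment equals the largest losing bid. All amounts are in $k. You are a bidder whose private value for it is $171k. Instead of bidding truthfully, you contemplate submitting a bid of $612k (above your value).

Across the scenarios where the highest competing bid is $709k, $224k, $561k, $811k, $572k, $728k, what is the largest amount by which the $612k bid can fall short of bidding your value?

$401k

$709k: same outcome either way → loss $0k.
$224k: truthful gives $0k, deviation gives −$53k → loss $53k.
$561k: truthful gives $0k, deviation gives −$390k → loss $390k.
$811k: same outcome either way → loss $0k.
$572k: truthful gives $0k, deviation gives −$401k → loss $401k.
$728k: same outcome either way → loss $0k.
Maximum loss: $401k.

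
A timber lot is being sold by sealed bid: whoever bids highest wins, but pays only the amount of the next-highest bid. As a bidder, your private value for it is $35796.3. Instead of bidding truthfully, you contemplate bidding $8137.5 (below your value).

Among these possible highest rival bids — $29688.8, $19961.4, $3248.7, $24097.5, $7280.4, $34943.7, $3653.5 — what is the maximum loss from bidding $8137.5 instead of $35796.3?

$15834.9

$29688.8: truthful gives $6107.5, deviation gives $0 → loss $6107.5.
$19961.4: truthful gives $15834.9, deviation gives $0 → loss $15834.9.
$3248.7: same outcome either way → loss $0.
$24097.5: truthful gives $11698.8, deviation gives $0 → loss $11698.8.
$7280.4: same outcome either way → loss $0.
$34943.7: truthful gives $852.6, deviation gives $0 → loss $852.6.
$3653.5: same outcome either way → loss $0.
Maximum loss: $15834.9.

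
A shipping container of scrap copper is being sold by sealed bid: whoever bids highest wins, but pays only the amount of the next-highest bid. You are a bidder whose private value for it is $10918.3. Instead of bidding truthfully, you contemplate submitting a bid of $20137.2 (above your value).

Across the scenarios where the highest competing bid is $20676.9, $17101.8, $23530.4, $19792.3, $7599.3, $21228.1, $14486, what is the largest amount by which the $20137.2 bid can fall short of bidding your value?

$20676.9: same outcome either way → loss $0.
$17101.8: truthful gives $0, deviation gives −$6183.5 → loss $6183.5.
$23530.4: same outcome either way → loss $0.
$19792.3: truthful gives $0, deviation gives −$8874 → loss $8874.
$7599.3: same outcome either way → loss $0.
$21228.1: same outcome either way → loss $0.
$14486: truthful gives $0, deviation gives −$3567.7 → loss $3567.7.
Maximum loss: $8874.

$8874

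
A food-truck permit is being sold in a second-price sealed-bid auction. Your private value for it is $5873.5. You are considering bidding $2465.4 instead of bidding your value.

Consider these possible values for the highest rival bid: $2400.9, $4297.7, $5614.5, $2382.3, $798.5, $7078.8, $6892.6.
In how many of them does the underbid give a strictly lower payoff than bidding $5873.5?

The deviation hurts exactly when the highest competing bid lies strictly between $2465.4 and $5873.5 — underbidding then forfeits a profitable win.
$2400.9: below both → same outcome either way.
$4297.7: inside the interval → strictly worse (loss $1575.8).
$5614.5: inside the interval → strictly worse (loss $259).
$2382.3: below both → same outcome either way.
$798.5: below both → same outcome either way.
$7078.8: above both → same outcome either way.
$6892.6: above both → same outcome either way.
Count: 2.

2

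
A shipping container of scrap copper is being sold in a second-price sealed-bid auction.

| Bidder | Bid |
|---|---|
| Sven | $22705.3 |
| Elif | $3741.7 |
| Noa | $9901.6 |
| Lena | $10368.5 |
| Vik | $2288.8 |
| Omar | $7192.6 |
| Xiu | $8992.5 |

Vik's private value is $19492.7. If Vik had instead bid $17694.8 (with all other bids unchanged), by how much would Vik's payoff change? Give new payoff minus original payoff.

The highest bid among the other bidders is $22705.3; Vik's bid doesn't change that.
Original bid $2288.8: Vik is not highest (top rival bid is $22705.3); payoff $0.
Alternative bid $17694.8: Vik is not highest (top rival bid is $22705.3); payoff $0.
Change in payoff = $0 − ($0) = $0.

$0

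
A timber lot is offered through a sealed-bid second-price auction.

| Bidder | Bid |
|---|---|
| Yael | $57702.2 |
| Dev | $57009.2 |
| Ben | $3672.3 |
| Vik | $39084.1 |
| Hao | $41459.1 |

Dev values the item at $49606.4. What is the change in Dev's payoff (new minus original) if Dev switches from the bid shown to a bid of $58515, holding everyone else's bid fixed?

−$8095.8

The highest bid among the other bidders is $57702.2; Dev's bid doesn't change that.
Original bid $57009.2: Dev is not highest (top rival bid is $57702.2); payoff $0.
Alternative bid $58515: Dev is highest, pays the top rival bid $57702.2; payoff $49606.4 − $57702.2 = −$8095.8.
Change in payoff = −$8095.8 − ($0) = −$8095.8.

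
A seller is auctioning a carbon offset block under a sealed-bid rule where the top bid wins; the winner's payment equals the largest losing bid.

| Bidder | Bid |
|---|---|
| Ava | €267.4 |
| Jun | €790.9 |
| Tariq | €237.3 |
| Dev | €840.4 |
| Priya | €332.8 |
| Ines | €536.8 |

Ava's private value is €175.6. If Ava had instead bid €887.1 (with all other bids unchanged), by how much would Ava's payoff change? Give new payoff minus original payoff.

The highest bid among the other bidders is €840.4; Ava's bid doesn't change that.
Original bid €267.4: Ava is not highest (top rival bid is €840.4); payoff €0.
Alternative bid €887.1: Ava is highest, pays the top rival bid €840.4; payoff €175.6 − €840.4 = −€664.8.
Change in payoff = −€664.8 − (€0) = −€664.8.

−€664.8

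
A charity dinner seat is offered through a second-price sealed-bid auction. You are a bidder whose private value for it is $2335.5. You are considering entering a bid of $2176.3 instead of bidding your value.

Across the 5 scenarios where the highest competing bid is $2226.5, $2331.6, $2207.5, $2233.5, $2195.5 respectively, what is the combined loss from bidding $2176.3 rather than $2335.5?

$482.9

The deviation costs you only when the competing bid falls strictly between $2176.3 and $2335.5; elsewhere both bids give the same outcome.
$2226.5: truthful payoff $109, deviation payoff $0 → loss $109.
$2331.6: truthful payoff $3.9, deviation payoff $0 → loss $3.9.
$2207.5: truthful payoff $128, deviation payoff $0 → loss $128.
$2233.5: truthful payoff $102, deviation payoff $0 → loss $102.
$2195.5: truthful payoff $140, deviation payoff $0 → loss $140.
Total loss = $109 + $3.9 + $128 + $102 + $140 = $482.9.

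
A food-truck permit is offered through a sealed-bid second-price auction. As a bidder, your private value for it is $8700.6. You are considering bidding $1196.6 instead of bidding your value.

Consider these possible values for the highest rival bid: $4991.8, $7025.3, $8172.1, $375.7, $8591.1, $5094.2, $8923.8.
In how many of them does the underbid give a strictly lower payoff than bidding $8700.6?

The deviation hurts exactly when the highest competing bid lies strictly between $1196.6 and $8700.6 — underbidding then forfeits a profitable win.
$4991.8: inside the interval → strictly worse (loss $3708.8).
$7025.3: inside the interval → strictly worse (loss $1675.3).
$8172.1: inside the interval → strictly worse (loss $528.5).
$375.7: below both → same outcome either way.
$8591.1: inside the interval → strictly worse (loss $109.5).
$5094.2: inside the interval → strictly worse (loss $3606.4).
$8923.8: above both → same outcome either way.
Count: 5.

5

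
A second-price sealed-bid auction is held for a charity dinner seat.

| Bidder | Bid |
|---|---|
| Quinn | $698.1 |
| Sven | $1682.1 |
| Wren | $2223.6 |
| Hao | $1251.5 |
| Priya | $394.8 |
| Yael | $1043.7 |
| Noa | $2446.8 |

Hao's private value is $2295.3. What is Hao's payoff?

Highest bid: Noa at $2446.8, so Noa wins.
Second-highest bid: Wren at $2223.6 — that is the price the winner pays.
Hao did not win, so Hao pays nothing and receives nothing: payoff $0.

$0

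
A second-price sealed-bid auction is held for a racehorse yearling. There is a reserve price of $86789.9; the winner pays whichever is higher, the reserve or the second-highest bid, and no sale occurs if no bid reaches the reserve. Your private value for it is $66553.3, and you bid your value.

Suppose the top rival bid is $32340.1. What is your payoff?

Your bid $66553.3 is the highest bid but falls below the reserve $86789.9, so the item goes unsold. Payoff $0.

$0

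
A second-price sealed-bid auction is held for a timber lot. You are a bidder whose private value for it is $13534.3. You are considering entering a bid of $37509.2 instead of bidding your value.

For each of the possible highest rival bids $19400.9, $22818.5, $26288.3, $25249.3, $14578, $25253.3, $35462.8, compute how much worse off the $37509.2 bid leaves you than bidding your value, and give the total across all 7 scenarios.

$74311

The deviation costs you only when the competing bid falls strictly between $13534.3 and $37509.2; elsewhere both bids give the same outcome.
$19400.9: truthful payoff $0, deviation payoff −$5866.6 → loss $5866.6.
$22818.5: truthful payoff $0, deviation payoff −$9284.2 → loss $9284.2.
$26288.3: truthful payoff $0, deviation payoff −$12754 → loss $12754.
$25249.3: truthful payoff $0, deviation payoff −$11715 → loss $11715.
$14578: truthful payoff $0, deviation payoff −$1043.7 → loss $1043.7.
$25253.3: truthful payoff $0, deviation payoff −$11719 → loss $11719.
$35462.8: truthful payoff $0, deviation payoff −$21928.5 → loss $21928.5.
Total loss = $5866.6 + $9284.2 + $12754 + $11715 + $1043.7 + $11719 + $21928.5 = $74311.
In a second-price auction your bid sets only whether you win, not what you pay, so bidding your true value is weakly dominant.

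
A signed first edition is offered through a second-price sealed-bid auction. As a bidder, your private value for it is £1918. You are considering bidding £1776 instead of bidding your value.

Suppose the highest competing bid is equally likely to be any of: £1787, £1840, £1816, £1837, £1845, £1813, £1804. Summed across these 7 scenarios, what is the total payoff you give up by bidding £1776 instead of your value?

£684

The deviation costs you only when the competing bid falls strictly between £1776 and £1918; elsewhere both bids give the same outcome.
£1787: truthful payoff £131, deviation payoff £0 → loss £131.
£1840: truthful payoff £78, deviation payoff £0 → loss £78.
£1816: truthful payoff £102, deviation payoff £0 → loss £102.
£1837: truthful payoff £81, deviation payoff £0 → loss £81.
£1845: truthful payoff £73, deviation payoff £0 → loss £73.
£1813: truthful payoff £105, deviation payoff £0 → loss £105.
£1804: truthful payoff £114, deviation payoff £0 → loss £114.
Total loss = £131 + £78 + £102 + £81 + £73 + £105 + £114 = £684.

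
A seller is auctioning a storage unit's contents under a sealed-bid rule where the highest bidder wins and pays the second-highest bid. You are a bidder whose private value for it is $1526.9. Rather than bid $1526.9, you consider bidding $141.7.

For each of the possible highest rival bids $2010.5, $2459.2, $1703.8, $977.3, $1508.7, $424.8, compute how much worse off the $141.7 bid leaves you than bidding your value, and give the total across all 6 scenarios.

$1669.9

The deviation costs you only when the competing bid falls strictly between $141.7 and $1526.9; elsewhere both bids give the same outcome.
$2010.5: outcomes coincide → loss $0.
$2459.2: outcomes coincide → loss $0.
$1703.8: outcomes coincide → loss $0.
$977.3: truthful payoff $549.6, deviation payoff $0 → loss $549.6.
$1508.7: truthful payoff $18.2, deviation payoff $0 → loss $18.2.
$424.8: truthful payoff $1102.1, deviation payoff $0 → loss $1102.1.
Total loss = $549.6 + $18.2 + $1102.1 = $1669.9.
Because the price is fixed by the runner-up's bid, deviating from your value can only change a good outcome into a bad one — never the reverse.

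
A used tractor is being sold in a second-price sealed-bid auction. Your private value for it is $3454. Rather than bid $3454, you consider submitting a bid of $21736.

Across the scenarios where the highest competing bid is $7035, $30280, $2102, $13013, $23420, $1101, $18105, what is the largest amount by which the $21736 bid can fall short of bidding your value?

$14651

$7035: truthful gives $0, deviation gives −$3581 → loss $3581.
$30280: same outcome either way → loss $0.
$2102: same outcome either way → loss $0.
$13013: truthful gives $0, deviation gives −$9559 → loss $9559.
$23420: same outcome either way → loss $0.
$1101: same outcome either way → loss $0.
$18105: truthful gives $0, deviation gives −$14651 → loss $14651.
Maximum loss: $14651.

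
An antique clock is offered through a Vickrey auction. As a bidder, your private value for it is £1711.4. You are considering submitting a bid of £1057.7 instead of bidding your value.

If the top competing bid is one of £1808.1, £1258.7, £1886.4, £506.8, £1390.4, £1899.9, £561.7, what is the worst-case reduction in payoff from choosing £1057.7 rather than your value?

£452.7

£1808.1: same outcome either way → loss £0.
£1258.7: truthful gives £452.7, deviation gives £0 → loss £452.7.
£1886.4: same outcome either way → loss £0.
£506.8: same outcome either way → loss £0.
£1390.4: truthful gives £321, deviation gives £0 → loss £321.
£1899.9: same outcome either way → loss £0.
£561.7: same outcome either way → loss £0.
Maximum loss: £452.7.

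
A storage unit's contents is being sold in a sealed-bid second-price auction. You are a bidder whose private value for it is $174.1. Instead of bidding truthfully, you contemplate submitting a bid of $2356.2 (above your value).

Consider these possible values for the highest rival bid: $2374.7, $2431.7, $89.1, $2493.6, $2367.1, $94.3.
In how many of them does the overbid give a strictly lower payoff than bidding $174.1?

0

The deviation hurts exactly when the highest competing bid lies strictly between $174.1 and $2356.2 — overbidding then wins at a price above your value.
$2374.7: above both → same outcome either way.
$2431.7: above both → same outcome either way.
$89.1: below both → same outcome either way.
$2493.6: above both → same outcome either way.
$2367.1: above both → same outcome either way.
$94.3: below both → same outcome either way.
Count: 0.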